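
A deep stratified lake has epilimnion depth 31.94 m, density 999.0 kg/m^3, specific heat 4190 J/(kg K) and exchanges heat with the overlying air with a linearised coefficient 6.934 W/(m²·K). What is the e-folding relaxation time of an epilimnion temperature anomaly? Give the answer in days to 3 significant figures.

Areal heat capacity C = ρ c_p D = 999.0 × 4190 × 31.94 = 1.34×10^8 J/(m^2 K).
Relaxation time τ = C / λ = 1.34×10^8 / 6.934 = 1.93×10^7 s.
In days: 1.93×10^7 s / (86400 s/day) = 223 days.

223 days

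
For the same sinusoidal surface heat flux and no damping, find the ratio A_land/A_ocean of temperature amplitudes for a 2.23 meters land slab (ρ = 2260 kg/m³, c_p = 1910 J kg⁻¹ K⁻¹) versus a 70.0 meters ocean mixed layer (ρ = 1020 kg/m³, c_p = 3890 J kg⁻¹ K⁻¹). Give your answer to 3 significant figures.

28.9

C_ocean = 1020 × 3890 × 70.0 = 2.78×10^8 J/(m²·K).
C_land = 2260 × 1910 × 2.23 = 9.63×10^6 J/(m²·K).
Undamped amplitude ∝ 1/C, so A_land/A_ocean = C_ocean/C_land = 28.9.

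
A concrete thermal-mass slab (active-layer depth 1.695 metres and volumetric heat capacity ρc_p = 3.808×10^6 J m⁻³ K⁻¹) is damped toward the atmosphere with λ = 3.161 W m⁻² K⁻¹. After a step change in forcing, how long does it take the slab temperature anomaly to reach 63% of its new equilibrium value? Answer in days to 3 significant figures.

Areal heat capacity C = ρc_p × D = 3.808×10^6 × 1.695 = 6.45×10^6 J/(m^2 K).
τ = C / λ = 6.45×10^6 / 3.161 = 2.04×10^6 s.
Fraction reached: 1 − e^(−t/τ) = 0.63 ⇒ t = −τ ln(1 − 0.63) = τ × 0.994.
t = 2.03×10^6 s = 23.5 days.

23.5 days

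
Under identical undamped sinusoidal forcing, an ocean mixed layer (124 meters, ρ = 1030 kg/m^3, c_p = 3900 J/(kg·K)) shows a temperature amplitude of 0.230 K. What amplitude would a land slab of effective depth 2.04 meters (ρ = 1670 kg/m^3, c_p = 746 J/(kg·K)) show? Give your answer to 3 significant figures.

45.1 K

C_ocean = 4.98×10^8 J/(m²·K); C_land = 2.54×10^6 J/(m²·K).
A ∝ 1/C ⇒ A_land = A_ocean × C_ocean/C_land = 0.230 × 196 = 45.1 K.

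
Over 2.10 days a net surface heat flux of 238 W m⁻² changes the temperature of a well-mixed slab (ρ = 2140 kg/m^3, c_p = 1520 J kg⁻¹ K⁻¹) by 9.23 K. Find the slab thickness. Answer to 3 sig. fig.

1.44 m

Heat input Q = F Δt = 238 × 1.81×10^5 s = 4.32×10^7 J/m².
Required areal heat capacity C = Q / ΔT = 4.68×10^6 J/(m²·K).
Depth D = C / (ρ c_p) = 4.68×10^6 / (2140 × 1520) = 1.44 m.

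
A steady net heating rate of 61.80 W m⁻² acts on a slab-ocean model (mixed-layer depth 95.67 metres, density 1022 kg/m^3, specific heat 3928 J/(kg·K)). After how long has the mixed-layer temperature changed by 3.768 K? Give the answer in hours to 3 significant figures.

6500 hours

Areal heat capacity C = ρ c_p D = 1022 × 3928 × 95.67 = 3.84×10^8 J m⁻² K⁻¹.
Time required: Δt = C ΔT / F = 3.84×10^8 × 3.768 / 61.80 = 2.34×10^7 s.
In hours: 2.34×10^7 s / (3600 s/hour) = 6500 hours.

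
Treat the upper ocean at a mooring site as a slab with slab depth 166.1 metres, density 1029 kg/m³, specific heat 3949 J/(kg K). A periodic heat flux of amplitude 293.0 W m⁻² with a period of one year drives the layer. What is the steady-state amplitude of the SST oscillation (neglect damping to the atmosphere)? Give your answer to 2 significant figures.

Areal heat capacity C = ρ c_p D = 1029 × 3949 × 166.1 = 6.75×10^8 J/(m²·K).
Angular frequency ω = 2π / T = 2π / 3.15×10^7 s = 1.99×10^-7 s⁻¹.
Cω = 6.75×10^8 × 1.99×10^-7 = 134 W/(m²·K).
Amplitude A = F₀ / (Cω) = 293.0 / 134 = 2.18 K.

2.2 K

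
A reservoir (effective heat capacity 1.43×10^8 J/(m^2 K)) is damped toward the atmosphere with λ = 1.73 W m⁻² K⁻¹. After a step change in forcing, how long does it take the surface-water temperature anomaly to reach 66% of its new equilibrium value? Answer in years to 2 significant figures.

Areal heat capacity C = 1.43×10^8 J/(m^2 K) (given).
τ = C / λ = 1.43×10^8 / 1.73 = 8.27×10^7 s.
Fraction reached: 1 − e^(−t/τ) = 0.66 ⇒ t = −τ ln(1 − 0.66) = τ × 1.08.
t = 8.92×10^7 s = 2.83 years.

2.8 years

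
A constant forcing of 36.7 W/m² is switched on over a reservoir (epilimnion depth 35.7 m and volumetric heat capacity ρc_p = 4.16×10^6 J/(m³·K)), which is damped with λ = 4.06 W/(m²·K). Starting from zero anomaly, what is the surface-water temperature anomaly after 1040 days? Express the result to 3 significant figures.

8.26 K

Areal heat capacity C = ρc_p × D = 4.16×10^6 × 35.7 = 1.49×10^8 J/(m^2 K).
τ = C / λ = 1.49×10^8 / 4.06 = 3.66×10^7 s.
Equilibrium anomaly ΔT_eq = F / λ = 36.7 / 4.06 = 9.04 K.
t = 1040 days = 8.99×10^7 s, so t/τ = 2.46.
ΔT(t) = ΔT_eq (1 − e^(−t/τ)) = 9.04 × (1 − e^−2.46) = 8.26 K.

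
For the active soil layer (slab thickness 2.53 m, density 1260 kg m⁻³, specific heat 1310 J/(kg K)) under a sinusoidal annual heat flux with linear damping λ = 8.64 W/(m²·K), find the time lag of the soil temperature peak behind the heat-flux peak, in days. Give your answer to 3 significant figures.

5.58 days

Areal heat capacity C = ρ c_p D = 1260 × 1310 × 2.53 = 4.18×10^6 J/(m²·K).
ω = 2π / 3.15×10^7 s = 1.99×10^-7 s⁻¹.
Phase lag φ = arctan(Cω/λ) = arctan(0.832/8.64) = 0.0960 rad.
Time lag = φ / ω = 0.0960 / 1.99×10^-7 = 4.82×10^5 s = 5.58 days.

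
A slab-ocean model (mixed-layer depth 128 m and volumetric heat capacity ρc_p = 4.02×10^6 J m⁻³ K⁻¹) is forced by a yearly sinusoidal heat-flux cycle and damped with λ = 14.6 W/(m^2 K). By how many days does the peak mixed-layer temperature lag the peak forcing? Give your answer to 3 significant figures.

83.0 days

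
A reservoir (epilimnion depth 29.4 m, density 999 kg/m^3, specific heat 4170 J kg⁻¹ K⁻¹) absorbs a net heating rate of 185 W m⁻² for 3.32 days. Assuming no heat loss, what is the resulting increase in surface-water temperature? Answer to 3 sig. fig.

Areal heat capacity C = ρ c_p D = 999 × 4170 × 29.4 = 1.22×10^8 J m⁻² K⁻¹.
Net heat input Q = F Δt = 185 × (3.32 days × 86400 s/day) = 5.31×10^7 J/m².
ΔT = Q / C = 5.31×10^7 / 1.22×10^8 = 0.433 K.

0.433 K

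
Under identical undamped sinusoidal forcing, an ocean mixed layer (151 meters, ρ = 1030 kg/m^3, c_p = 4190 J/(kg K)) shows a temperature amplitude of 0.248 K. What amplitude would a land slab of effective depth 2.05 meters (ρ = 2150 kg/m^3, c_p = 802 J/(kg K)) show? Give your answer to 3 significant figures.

C_ocean = 6.52×10^8 J/(m²·K); C_land = 3.53×10^6 J/(m²·K).
A ∝ 1/C ⇒ A_land = A_ocean × C_ocean/C_land = 0.248 × 184 = 45.7 K.

45.7 K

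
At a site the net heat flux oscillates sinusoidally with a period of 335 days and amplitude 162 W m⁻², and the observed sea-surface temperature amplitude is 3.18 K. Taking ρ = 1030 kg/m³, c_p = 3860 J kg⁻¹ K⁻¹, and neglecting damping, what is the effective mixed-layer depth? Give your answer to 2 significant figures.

ω = 2π / 2.89×10^7 s = 2.17×10^-7 s⁻¹.
Required C = F₀ / (A ω) = 162 / (3.18 × 2.17×10^-7) = 2.35×10^8 J/(m²·K).
D = C / (ρ c_p) = 2.35×10^8 / (1030 × 3860) = 59.0 m.

59 m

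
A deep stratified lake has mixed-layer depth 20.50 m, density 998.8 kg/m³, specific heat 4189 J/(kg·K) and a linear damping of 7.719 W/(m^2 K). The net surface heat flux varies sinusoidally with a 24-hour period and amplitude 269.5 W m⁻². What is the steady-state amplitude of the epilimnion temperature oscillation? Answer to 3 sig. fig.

0.0432 K

Areal heat capacity C = ρ c_p D = 998.8 × 4189 × 20.50 = 8.58×10^7 J/(m^2 K).
Angular frequency ω = 2π / T = 2π / 86400 s = 7.27×10^-5 s⁻¹.
√((Cω)² + λ²) = √((6240)² + 7.719²) = 6240 W/(m²·K).
Amplitude A = F₀ / √((Cω)²+λ²) = 269.5 / 6240 = 0.0432 K.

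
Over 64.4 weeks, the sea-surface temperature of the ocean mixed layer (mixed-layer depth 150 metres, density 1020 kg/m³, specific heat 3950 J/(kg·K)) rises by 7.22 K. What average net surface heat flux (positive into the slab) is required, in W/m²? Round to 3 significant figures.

Areal heat capacity C = ρ c_p D = 1020 × 3950 × 150 = 6.04×10^8 J/(m^2 K).
Required heat per unit area: Q = C ΔT = 6.04×10^8 × 7.22 = 4.36×10^9 J/m².
Flux F = Q / Δt = 4.36×10^9 / 3.89×10^7 s = 112 W/m².

112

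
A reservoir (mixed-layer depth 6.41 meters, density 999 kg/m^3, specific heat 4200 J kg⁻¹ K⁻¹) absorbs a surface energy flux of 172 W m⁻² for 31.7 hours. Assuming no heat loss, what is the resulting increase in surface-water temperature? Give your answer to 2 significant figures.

Areal heat capacity C = ρ c_p D = 999 × 4200 × 6.41 = 2.69×10^7 J/(m²·K).
Net heat input Q = F Δt = 172 × (31.7 hours × 3600 s/hour) = 1.96×10^7 J/m².
ΔT = Q / C = 1.96×10^7 / 2.69×10^7 = 0.730 K.

0.73 K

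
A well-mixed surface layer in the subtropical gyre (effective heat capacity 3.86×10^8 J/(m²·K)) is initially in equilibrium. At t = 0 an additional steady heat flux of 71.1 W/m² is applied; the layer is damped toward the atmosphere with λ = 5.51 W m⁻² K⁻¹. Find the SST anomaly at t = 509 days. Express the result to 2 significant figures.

6.0 K

Areal heat capacity C = 3.86×10^8 J/(m²·K) (given).
τ = C / λ = 3.86×10^8 / 5.51 = 7.01×10^7 s.
Equilibrium anomaly ΔT_eq = F / λ = 71.1 / 5.51 = 12.9 K.
t = 509 days = 4.40×10^7 s, so t/τ = 0.628.
ΔT(t) = ΔT_eq (1 − e^(−t/τ)) = 12.9 × (1 − e^−0.628) = 6.02 K.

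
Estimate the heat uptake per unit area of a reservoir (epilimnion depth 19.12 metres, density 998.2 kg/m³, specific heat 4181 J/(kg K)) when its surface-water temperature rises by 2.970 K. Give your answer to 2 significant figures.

2.4×10^8

Areal heat capacity C = ρ c_p D = 998.2 × 4181 × 19.12 = 7.98×10^7 J m⁻² K⁻¹.
ΔQ = C ΔT = 7.98×10^7 × 2.970 = 2.37×10^8 J/m².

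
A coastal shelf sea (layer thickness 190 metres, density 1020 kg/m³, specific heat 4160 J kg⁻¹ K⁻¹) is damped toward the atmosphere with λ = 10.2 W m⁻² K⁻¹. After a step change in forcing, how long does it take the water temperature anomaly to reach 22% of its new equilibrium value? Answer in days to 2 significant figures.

230 days

Areal heat capacity C = ρ c_p D = 1020 × 4160 × 190 = 8.06×10^8 J/(m²·K).
τ = C / λ = 8.06×10^8 / 10.2 = 7.90×10^7 s.
Fraction reached: 1 − e^(−t/τ) = 0.22 ⇒ t = −τ ln(1 − 0.22) = τ × 0.248.
t = 1.96×10^7 s = 227 days.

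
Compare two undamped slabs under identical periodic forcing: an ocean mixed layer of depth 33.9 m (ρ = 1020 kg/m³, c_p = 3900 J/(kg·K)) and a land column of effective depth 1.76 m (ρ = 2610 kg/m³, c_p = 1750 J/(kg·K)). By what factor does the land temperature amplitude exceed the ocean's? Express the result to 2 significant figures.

C_ocean = 1020 × 3900 × 33.9 = 1.35×10^8 J/(m²·K).
C_land = 2610 × 1750 × 1.76 = 8.04×10^6 J/(m²·K).
Undamped amplitude ∝ 1/C, so A_land/A_ocean = C_ocean/C_land = 16.8.

17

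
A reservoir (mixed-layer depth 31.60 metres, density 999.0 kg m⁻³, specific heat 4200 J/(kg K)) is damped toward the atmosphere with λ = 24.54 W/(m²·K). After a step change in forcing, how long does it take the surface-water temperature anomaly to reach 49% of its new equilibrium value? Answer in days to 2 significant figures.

Areal heat capacity C = ρ c_p D = 999.0 × 4200 × 31.60 = 1.33×10^8 J/(m^2 K).
τ = C / λ = 1.33×10^8 / 24.54 = 5.40×10^6 s.
Fraction reached: 1 − e^(−t/τ) = 0.49 ⇒ t = −τ ln(1 − 0.49) = τ × 0.673.
t = 3.64×10^6 s = 42.1 days.

42 days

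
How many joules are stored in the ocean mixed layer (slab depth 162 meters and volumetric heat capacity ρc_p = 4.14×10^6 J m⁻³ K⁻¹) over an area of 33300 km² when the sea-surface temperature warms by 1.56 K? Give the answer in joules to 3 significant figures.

3.48×10^19 J

Areal heat capacity C = ρc_p × D = 4.14×10^6 × 162 = 6.71×10^8 J m⁻² K⁻¹.
Heat per unit area: q = C ΔT = 6.71×10^8 × 1.56 = 1.05×10^9 J/m².
Total heat: Q = q × A = 1.05×10^9 × (33300 × 10⁶ m²) = 3.48×10^19 J.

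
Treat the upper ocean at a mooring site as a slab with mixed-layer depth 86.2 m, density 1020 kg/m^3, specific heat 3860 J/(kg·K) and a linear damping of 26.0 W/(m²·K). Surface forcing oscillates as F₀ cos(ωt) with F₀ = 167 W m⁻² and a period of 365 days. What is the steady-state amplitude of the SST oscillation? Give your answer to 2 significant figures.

2.3 K

Areal heat capacity C = ρ c_p D = 1020 × 3860 × 86.2 = 3.39×10^8 J/(m^2 K).
Angular frequency ω = 2π / T = 2π / 3.15×10^7 s = 1.99×10^-7 s⁻¹.
√((Cω)² + λ²) = √((67.6)² + 26.0²) = 72.4 W/(m²·K).
Amplitude A = F₀ / √((Cω)²+λ²) = 167 / 72.4 = 2.31 K.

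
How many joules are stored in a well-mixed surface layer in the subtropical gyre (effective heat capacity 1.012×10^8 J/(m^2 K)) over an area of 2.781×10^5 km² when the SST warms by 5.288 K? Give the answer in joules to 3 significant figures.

1.49×10^20 J

Areal heat capacity C = 1.012×10^8 J/(m^2 K) (given).
Heat per unit area: q = C ΔT = 1.01×10^8 × 5.288 = 5.35×10^8 J/m².
Total heat: Q = q × A = 5.35×10^8 × (2.781×10^5 × 10⁶ m²) = 1.49×10^20 J.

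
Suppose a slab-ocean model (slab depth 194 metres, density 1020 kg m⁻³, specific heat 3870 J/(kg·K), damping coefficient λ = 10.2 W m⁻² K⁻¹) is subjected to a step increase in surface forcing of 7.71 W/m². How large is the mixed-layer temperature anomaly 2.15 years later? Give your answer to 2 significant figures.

0.45 K

Areal heat capacity C = ρ c_p D = 1020 × 3870 × 194 = 7.66×10^8 J/(m^2 K).
τ = C / λ = 7.66×10^8 / 10.2 = 7.51×10^7 s.
Equilibrium anomaly ΔT_eq = F / λ = 7.71 / 10.2 = 0.756 K.
t = 2.15 years = 6.78×10^7 s, so t/τ = 0.904.
ΔT(t) = ΔT_eq (1 − e^(−t/τ)) = 0.756 × (1 − e^−0.904) = 0.450 K.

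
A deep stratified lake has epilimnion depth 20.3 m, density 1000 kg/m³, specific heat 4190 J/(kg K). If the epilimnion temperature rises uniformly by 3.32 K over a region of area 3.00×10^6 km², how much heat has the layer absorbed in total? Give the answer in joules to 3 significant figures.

8.47×10^20 J

Areal heat capacity C = ρ c_p D = 1000 × 4190 × 20.3 = 8.51×10^7 J m⁻² K⁻¹.
Heat per unit area: q = C ΔT = 8.51×10^7 × 3.32 = 2.82×10^8 J/m².
Total heat: Q = q × A = 2.82×10^8 × (3.00×10^6 × 10⁶ m²) = 8.47×10^20 J.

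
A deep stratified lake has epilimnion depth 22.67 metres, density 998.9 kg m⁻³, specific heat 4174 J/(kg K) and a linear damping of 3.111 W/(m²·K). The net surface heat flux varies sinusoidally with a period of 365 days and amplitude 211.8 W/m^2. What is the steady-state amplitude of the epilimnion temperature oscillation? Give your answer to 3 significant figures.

11.1 K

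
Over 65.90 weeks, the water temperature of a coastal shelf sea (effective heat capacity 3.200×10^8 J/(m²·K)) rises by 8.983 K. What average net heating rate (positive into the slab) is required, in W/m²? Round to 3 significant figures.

Areal heat capacity C = 3.200×10^8 J/(m²·K) (given).
Required heat per unit area: Q = C ΔT = 3.20×10^8 × 8.983 = 2.87×10^9 J/m².
Flux F = Q / Δt = 2.87×10^9 / 3.99×10^7 s = 72.1 W/m².

72.1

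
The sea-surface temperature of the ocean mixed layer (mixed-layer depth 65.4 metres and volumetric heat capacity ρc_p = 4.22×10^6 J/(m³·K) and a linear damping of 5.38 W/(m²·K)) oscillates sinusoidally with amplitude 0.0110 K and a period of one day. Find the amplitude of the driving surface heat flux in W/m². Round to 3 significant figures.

221

Areal heat capacity C = ρc_p × D = 4.22×10^6 × 65.4 = 2.76×10^8 J/(m²·K).
ω = 2π / 86400 s = 7.27×10^-5 s⁻¹.
√((Cω)² + λ²) = √((20100)² + 5.38²) = 20100 W/(m²·K).
F₀ = A × √((Cω)²+λ²) = 0.0110 × 20100 = 221 W/m².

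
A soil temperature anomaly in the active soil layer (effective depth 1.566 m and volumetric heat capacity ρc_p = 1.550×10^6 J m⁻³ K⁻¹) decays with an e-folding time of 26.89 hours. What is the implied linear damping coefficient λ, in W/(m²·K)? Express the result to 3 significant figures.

Areal heat capacity C = ρc_p × D = 1.550×10^6 × 1.566 = 2.43×10^6 J/(m²·K).
τ = 26.89 hours = 96800 s.
λ = C / τ = 2.43×10^6 / 96800 = 25.1 W/(m²·K).

25.1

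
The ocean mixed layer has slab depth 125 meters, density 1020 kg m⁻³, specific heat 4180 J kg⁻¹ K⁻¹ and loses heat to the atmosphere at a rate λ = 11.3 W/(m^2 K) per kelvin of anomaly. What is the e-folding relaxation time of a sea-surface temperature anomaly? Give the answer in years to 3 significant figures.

Areal heat capacity C = ρ c_p D = 1020 × 4180 × 125 = 5.33×10^8 J/(m^2 K).
Relaxation time τ = C / λ = 5.33×10^8 / 11.3 = 4.72×10^7 s.
In years: 4.72×10^7 s / (3.156×10^7 s/year) = 1.49 years.

1.49 years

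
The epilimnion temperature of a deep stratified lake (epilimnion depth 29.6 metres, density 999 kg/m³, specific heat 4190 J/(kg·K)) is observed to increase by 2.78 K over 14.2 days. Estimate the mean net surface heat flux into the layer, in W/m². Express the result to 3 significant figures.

281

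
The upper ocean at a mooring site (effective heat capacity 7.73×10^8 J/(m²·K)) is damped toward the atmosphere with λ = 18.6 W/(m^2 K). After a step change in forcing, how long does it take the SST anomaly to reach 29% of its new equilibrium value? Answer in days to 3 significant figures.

Areal heat capacity C = 7.73×10^8 J/(m²·K) (given).
τ = C / λ = 7.73×10^8 / 18.6 = 4.16×10^7 s.
Fraction reached: 1 − e^(−t/τ) = 0.29 ⇒ t = −τ ln(1 − 0.29) = τ × 0.342.
t = 1.42×10^7 s = 165 days.

165 days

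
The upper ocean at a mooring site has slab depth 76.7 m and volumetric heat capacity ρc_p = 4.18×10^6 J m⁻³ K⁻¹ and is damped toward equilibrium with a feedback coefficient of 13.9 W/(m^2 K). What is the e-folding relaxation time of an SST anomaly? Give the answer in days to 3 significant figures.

267 days

Areal heat capacity C = ρc_p × D = 4.18×10^6 × 76.7 = 3.21×10^8 J m⁻² K⁻¹.
Relaxation time τ = C / λ = 3.21×10^8 / 13.9 = 2.31×10^7 s.
In days: 2.31×10^7 s / (86400 s/day) = 267 days.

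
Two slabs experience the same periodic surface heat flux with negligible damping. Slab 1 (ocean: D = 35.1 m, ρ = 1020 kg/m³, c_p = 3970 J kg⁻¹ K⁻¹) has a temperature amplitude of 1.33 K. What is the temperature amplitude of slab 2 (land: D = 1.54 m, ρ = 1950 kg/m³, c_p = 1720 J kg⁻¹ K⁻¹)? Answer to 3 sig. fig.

36.6 K

C_ocean = 1.42×10^8 J/(m²·K); C_land = 5.17×10^6 J/(m²·K).
A ∝ 1/C ⇒ A_land = A_ocean × C_ocean/C_land = 1.33 × 27.5 = 36.6 K.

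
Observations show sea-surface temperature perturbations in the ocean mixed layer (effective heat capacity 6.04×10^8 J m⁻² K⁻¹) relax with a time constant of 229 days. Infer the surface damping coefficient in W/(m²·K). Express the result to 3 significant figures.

Areal heat capacity C = 6.04×10^8 J m⁻² K⁻¹ (given).
τ = 229 days = 1.98×10^7 s.
λ = C / τ = 6.04×10^8 / 1.98×10^7 = 30.5 W/(m²·K).

30.5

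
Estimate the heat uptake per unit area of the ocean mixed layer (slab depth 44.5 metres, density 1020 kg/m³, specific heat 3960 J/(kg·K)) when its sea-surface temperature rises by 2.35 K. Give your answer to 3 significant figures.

4.22×10^8

Areal heat capacity C = ρ c_p D = 1020 × 3960 × 44.5 = 1.80×10^8 J/(m²·K).
ΔQ = C ΔT = 1.80×10^8 × 2.35 = 4.22×10^8 J/m².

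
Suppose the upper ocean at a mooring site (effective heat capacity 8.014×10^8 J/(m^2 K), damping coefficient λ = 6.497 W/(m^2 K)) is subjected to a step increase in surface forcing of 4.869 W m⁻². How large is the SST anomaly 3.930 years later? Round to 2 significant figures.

0.48 K

Areal heat capacity C = 8.014×10^8 J/(m^2 K) (given).
τ = C / λ = 8.01×10^8 / 6.497 = 1.23×10^8 s.
Equilibrium anomaly ΔT_eq = F / λ = 4.869 / 6.497 = 0.749 K.
t = 3.930 years = 1.24×10^8 s, so t/τ = 1.01.
ΔT(t) = ΔT_eq (1 − e^(−t/τ)) = 0.749 × (1 − e^−1.01) = 0.475 K.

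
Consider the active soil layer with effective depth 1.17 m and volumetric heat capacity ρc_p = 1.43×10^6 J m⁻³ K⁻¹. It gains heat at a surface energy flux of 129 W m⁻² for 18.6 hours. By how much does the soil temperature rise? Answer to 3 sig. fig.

5.16 K

Areal heat capacity C = ρc_p × D = 1.43×10^6 × 1.17 = 1.67×10^6 J/(m^2 K).
Net heat input Q = F Δt = 129 × (18.6 hours × 3600 s/hour) = 8.64×10^6 J/m².
ΔT = Q / C = 8.64×10^6 / 1.67×10^6 = 5.16 K.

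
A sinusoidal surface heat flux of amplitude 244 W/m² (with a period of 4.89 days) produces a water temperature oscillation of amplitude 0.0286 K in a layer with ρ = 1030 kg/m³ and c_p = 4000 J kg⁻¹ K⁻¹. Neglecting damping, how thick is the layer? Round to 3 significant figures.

139 m

ω = 2π / 4.22×10^5 s = 1.49×10^-5 s⁻¹.
Required C = F₀ / (A ω) = 244 / (0.0286 × 1.49×10^-5) = 5.74×10^8 J/(m²·K).
D = C / (ρ c_p) = 5.74×10^8 / (1030 × 4000) = 139 m.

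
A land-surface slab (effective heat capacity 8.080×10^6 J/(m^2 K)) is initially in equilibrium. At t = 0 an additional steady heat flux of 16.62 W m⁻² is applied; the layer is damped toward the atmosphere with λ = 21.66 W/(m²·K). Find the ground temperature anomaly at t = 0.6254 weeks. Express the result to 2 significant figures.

0.49 K

Areal heat capacity C = 8.080×10^6 J/(m^2 K) (given).
τ = C / λ = 8.08×10^6 / 21.66 = 3.73×10^5 s.
Equilibrium anomaly ΔT_eq = F / λ = 16.62 / 21.66 = 0.767 K.
t = 0.6254 weeks = 3.78×10^5 s, so t/τ = 1.01.
ΔT(t) = ΔT_eq (1 − e^(−t/τ)) = 0.767 × (1 − e^−1.01) = 0.489 K.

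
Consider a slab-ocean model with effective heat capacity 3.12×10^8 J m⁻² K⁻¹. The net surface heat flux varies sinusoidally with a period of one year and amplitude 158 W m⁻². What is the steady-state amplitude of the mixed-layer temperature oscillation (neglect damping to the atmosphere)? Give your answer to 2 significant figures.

2.5 K

Areal heat capacity C = 3.12×10^8 J m⁻² K⁻¹ (given).
Angular frequency ω = 2π / T = 2π / 3.15×10^7 s = 1.99×10^-7 s⁻¹.
Cω = 3.12×10^8 × 1.99×10^-7 = 62.2 W/(m²·K).
Amplitude A = F₀ / (Cω) = 158 / 62.2 = 2.54 K.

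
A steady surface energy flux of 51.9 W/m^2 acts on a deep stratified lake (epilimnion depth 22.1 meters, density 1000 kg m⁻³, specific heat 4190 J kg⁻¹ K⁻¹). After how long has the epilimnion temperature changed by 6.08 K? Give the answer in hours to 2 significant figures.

3000 hours

Areal heat capacity C = ρ c_p D = 1000 × 4190 × 22.1 = 9.26×10^7 J/(m^2 K).
Time required: Δt = C ΔT / F = 9.26×10^7 × 6.08 / 51.9 = 1.08×10^7 s.
In hours: 1.08×10^7 s / (3600 s/hour) = 3010 hours.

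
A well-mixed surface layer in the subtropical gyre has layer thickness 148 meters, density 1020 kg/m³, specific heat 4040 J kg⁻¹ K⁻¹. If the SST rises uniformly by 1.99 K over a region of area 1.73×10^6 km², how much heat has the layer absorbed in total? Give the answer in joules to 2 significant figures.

Areal heat capacity C = ρ c_p D = 1020 × 4040 × 148 = 6.10×10^8 J m⁻² K⁻¹.
Heat per unit area: q = C ΔT = 6.10×10^8 × 1.99 = 1.21×10^9 J/m².
Total heat: Q = q × A = 1.21×10^9 × (1.73×10^6 × 10⁶ m²) = 2.10×10^21 J.

2.1×10^21 J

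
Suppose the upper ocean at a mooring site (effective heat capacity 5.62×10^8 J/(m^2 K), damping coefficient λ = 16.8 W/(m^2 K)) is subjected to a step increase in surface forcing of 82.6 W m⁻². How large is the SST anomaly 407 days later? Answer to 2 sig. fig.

3.2 K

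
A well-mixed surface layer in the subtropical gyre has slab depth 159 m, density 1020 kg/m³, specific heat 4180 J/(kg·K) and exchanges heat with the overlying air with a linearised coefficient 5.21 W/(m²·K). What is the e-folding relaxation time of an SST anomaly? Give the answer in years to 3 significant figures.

4.12 years

Areal heat capacity C = ρ c_p D = 1020 × 4180 × 159 = 6.78×10^8 J/(m²·K).
Relaxation time τ = C / λ = 6.78×10^8 / 5.21 = 1.30×10^8 s.
In years: 1.30×10^8 s / (3.156×10^7 s/year) = 4.12 years.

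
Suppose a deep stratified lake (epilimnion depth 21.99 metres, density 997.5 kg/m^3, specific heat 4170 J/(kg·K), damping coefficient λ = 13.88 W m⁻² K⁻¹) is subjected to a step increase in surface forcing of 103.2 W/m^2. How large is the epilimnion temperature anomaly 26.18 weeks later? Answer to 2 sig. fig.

6.8 K

Areal heat capacity C = ρ c_p D = 997.5 × 4170 × 21.99 = 9.15×10^7 J/(m²·K).
τ = C / λ = 9.15×10^7 / 13.88 = 6.59×10^6 s.
Equilibrium anomaly ΔT_eq = F / λ = 103.2 / 13.88 = 7.44 K.
t = 26.18 weeks = 1.58×10^7 s, so t/τ = 2.40.
ΔT(t) = ΔT_eq (1 − e^(−t/τ)) = 7.44 × (1 − e^−2.40) = 6.76 K.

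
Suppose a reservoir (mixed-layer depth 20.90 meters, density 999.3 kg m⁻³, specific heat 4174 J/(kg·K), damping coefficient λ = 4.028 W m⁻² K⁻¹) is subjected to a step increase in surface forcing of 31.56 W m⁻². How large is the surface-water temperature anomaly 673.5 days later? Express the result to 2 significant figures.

Areal heat capacity C = ρ c_p D = 999.3 × 4174 × 20.90 = 8.72×10^7 J m⁻² K⁻¹.
τ = C / λ = 8.72×10^7 / 4.028 = 2.16×10^7 s.
Equilibrium anomaly ΔT_eq = F / λ = 31.56 / 4.028 = 7.84 K.
t = 673.5 days = 5.82×10^7 s, so t/τ = 2.69.
ΔT(t) = ΔT_eq (1 − e^(−t/τ)) = 7.84 × (1 − e^−2.69) = 7.30 K.

7.3 K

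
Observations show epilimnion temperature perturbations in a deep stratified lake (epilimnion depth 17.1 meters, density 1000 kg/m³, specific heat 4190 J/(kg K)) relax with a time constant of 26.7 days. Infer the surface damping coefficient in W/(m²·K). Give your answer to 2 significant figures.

31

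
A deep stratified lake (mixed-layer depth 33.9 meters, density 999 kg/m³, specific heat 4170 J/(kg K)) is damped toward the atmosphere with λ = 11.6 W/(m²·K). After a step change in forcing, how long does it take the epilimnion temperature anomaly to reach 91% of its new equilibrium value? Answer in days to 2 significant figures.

Areal heat capacity C = ρ c_p D = 999 × 4170 × 33.9 = 1.41×10^8 J/(m²·K).
τ = C / λ = 1.41×10^8 / 11.6 = 1.22×10^7 s.
Fraction reached: 1 − e^(−t/τ) = 0.91 ⇒ t = −τ ln(1 − 0.91) = τ × 2.41.
t = 2.93×10^7 s = 339 days.

340 days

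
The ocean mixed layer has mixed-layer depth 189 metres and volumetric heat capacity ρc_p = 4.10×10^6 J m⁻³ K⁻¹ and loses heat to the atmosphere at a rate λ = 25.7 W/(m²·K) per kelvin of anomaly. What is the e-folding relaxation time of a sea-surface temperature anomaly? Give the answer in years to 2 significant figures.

Areal heat capacity C = ρc_p × D = 4.10×10^6 × 189 = 7.75×10^8 J/(m²·K).
Relaxation time τ = C / λ = 7.75×10^8 / 25.7 = 3.02×10^7 s.
In years: 3.02×10^7 s / (3.156×10^7 s/year) = 0.955 years.

0.96 years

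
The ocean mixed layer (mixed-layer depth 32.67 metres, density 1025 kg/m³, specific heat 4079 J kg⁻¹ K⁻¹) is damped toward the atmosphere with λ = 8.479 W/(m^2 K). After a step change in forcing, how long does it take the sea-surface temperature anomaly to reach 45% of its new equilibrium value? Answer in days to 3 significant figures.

111 days

Areal heat capacity C = ρ c_p D = 1025 × 4079 × 32.67 = 1.37×10^8 J m⁻² K⁻¹.
τ = C / λ = 1.37×10^8 / 8.479 = 1.61×10^7 s.
Fraction reached: 1 − e^(−t/τ) = 0.45 ⇒ t = −τ ln(1 − 0.45) = τ × 0.598.
t = 9.63×10^6 s = 111 days.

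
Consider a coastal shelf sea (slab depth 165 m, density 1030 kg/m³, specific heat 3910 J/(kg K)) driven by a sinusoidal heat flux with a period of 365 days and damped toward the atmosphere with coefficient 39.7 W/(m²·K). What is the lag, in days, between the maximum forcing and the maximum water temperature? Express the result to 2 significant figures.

Areal heat capacity C = ρ c_p D = 1030 × 3910 × 165 = 6.65×10^8 J/(m^2 K).
ω = 2π / 3.15×10^7 s = 1.99×10^-7 s⁻¹.
Phase lag φ = arctan(Cω/λ) = arctan(132/39.7) = 1.28 rad.
Time lag = φ / ω = 1.28 / 1.99×10^-7 = 6.42×10^6 s = 74.3 days.

74 days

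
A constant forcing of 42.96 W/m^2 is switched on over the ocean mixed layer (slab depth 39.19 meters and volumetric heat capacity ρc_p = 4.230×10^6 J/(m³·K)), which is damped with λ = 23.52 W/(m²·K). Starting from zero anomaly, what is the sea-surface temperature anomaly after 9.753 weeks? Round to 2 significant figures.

1.0 K

Areal heat capacity C = ρc_p × D = 4.230×10^6 × 39.19 = 1.66×10^8 J m⁻² K⁻¹.
τ = C / λ = 1.66×10^8 / 23.52 = 7.05×10^6 s.
Equilibrium anomaly ΔT_eq = F / λ = 42.96 / 23.52 = 1.83 K.
t = 9.753 weeks = 5.90×10^6 s, so t/τ = 0.837.
ΔT(t) = ΔT_eq (1 − e^(−t/τ)) = 1.83 × (1 − e^−0.837) = 1.04 K.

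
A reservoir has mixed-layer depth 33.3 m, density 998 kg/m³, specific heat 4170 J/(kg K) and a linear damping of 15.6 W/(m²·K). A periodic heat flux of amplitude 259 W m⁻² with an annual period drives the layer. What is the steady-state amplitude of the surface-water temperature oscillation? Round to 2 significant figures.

8.2 K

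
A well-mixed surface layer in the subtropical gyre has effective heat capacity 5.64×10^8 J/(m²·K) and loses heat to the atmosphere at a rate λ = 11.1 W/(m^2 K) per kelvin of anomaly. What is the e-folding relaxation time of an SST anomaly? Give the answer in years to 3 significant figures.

Areal heat capacity C = 5.64×10^8 J/(m²·K) (given).
Relaxation time τ = C / λ = 5.64×10^8 / 11.1 = 5.08×10^7 s.
In years: 5.08×10^7 s / (3.156×10^7 s/year) = 1.61 years.

1.61 years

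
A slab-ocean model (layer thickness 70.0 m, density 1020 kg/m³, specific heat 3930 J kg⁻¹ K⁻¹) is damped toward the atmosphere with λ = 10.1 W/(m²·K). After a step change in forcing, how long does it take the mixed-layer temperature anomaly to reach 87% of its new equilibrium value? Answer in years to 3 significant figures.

1.80 years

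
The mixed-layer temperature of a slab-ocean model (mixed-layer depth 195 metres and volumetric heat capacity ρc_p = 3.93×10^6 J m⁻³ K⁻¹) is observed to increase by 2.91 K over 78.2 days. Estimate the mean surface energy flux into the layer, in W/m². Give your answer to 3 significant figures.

Areal heat capacity C = ρc_p × D = 3.93×10^6 × 195 = 7.66×10^8 J/(m^2 K).
Required heat per unit area: Q = C ΔT = 7.66×10^8 × 2.91 = 2.23×10^9 J/m².
Flux F = Q / Δt = 2.23×10^9 / 6.76×10^6 s = 330 W/m².

330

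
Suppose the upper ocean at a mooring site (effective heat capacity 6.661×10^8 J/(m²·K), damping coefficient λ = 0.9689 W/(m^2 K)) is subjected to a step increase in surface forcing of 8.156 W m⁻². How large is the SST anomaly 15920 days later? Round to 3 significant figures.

7.28 K

Areal heat capacity C = 6.661×10^8 J/(m²·K) (given).
τ = C / λ = 6.66×10^8 / 0.9689 = 6.87×10^8 s.
Equilibrium anomaly ΔT_eq = F / λ = 8.156 / 0.9689 = 8.42 K.
t = 15920 days = 1.38×10^9 s, so t/τ = 2.00.
ΔT(t) = ΔT_eq (1 − e^(−t/τ)) = 8.42 × (1 − e^−2.00) = 7.28 K.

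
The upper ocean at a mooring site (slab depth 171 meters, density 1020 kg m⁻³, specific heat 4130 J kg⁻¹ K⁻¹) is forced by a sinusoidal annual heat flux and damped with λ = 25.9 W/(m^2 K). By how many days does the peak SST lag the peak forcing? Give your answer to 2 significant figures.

81 days

Areal heat capacity C = ρ c_p D = 1020 × 4130 × 171 = 7.20×10^8 J/(m^2 K).
ω = 2π / 3.15×10^7 s = 1.99×10^-7 s⁻¹.
Phase lag φ = arctan(Cω/λ) = arctan(144/25.9) = 1.39 rad.
Time lag = φ / ω = 1.39 / 1.99×10^-7 = 6.99×10^6 s = 80.9 days.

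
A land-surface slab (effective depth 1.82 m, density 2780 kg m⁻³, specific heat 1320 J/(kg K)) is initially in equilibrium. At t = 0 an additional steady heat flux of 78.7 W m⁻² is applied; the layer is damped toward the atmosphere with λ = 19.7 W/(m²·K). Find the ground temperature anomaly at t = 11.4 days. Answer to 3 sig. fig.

Areal heat capacity C = ρ c_p D = 2780 × 1320 × 1.82 = 6.68×10^6 J/(m^2 K).
τ = C / λ = 6.68×10^6 / 19.7 = 3.39×10^5 s.
Equilibrium anomaly ΔT_eq = F / λ = 78.7 / 19.7 = 3.99 K.
t = 11.4 days = 9.85×10^5 s, so t/τ = 2.91.
ΔT(t) = ΔT_eq (1 − e^(−t/τ)) = 3.99 × (1 − e^−2.91) = 3.78 K.

3.78 K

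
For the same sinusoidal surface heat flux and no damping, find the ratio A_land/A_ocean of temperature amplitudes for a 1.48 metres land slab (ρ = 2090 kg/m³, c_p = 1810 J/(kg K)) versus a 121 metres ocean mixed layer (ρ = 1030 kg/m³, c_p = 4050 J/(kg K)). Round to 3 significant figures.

90.2

C_ocean = 1030 × 4050 × 121 = 5.05×10^8 J/(m²·K).
C_land = 2090 × 1810 × 1.48 = 5.60×10^6 J/(m²·K).
Undamped amplitude ∝ 1/C, so A_land/A_ocean = C_ocean/C_land = 90.2.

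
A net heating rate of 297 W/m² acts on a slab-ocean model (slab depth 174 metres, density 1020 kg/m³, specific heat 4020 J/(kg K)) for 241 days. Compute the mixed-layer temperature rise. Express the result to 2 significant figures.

8.7 K

Areal heat capacity C = ρ c_p D = 1020 × 4020 × 174 = 7.13×10^8 J m⁻² K⁻¹.
Net heat input Q = F Δt = 297 × (241 days × 86400 s/day) = 6.18×10^9 J/m².
ΔT = Q / C = 6.18×10^9 / 7.13×10^8 = 8.67 K.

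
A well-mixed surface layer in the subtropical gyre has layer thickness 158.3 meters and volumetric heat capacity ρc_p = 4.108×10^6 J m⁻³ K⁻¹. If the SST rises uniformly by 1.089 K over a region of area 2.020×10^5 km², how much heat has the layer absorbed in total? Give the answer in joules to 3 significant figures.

1.43×10^20 J

Areal heat capacity C = ρc_p × D = 4.108×10^6 × 158.3 = 6.50×10^8 J m⁻² K⁻¹.
Heat per unit area: q = C ΔT = 6.50×10^8 × 1.089 = 7.08×10^8 J/m².
Total heat: Q = q × A = 7.08×10^8 × (2.020×10^5 × 10⁶ m²) = 1.43×10^20 J.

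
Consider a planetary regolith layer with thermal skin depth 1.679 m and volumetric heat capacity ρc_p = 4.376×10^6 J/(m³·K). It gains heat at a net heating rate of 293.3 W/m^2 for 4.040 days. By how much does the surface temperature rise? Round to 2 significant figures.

14 K

Areal heat capacity C = ρc_p × D = 4.376×10^6 × 1.679 = 7.35×10^6 J m⁻² K⁻¹.
Net heat input Q = F Δt = 293.3 × (4.040 days × 86400 s/day) = 1.02×10^8 J/m².
ΔT = Q / C = 1.02×10^8 / 7.35×10^6 = 13.9 K.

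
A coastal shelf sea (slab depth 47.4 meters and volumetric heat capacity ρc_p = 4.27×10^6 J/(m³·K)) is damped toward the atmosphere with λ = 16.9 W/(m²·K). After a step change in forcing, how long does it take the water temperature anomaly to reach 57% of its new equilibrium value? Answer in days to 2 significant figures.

120 days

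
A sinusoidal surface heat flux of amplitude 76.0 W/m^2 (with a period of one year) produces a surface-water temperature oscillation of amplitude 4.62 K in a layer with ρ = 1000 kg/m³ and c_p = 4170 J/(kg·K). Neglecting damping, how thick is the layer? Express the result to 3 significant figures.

19.8 m

ω = 2π / 3.15×10^7 s = 1.99×10^-7 s⁻¹.
Required C = F₀ / (A ω) = 76.0 / (4.62 × 1.99×10^-7) = 8.26×10^7 J/(m²·K).
D = C / (ρ c_p) = 8.26×10^7 / (1000 × 4170) = 19.8 m.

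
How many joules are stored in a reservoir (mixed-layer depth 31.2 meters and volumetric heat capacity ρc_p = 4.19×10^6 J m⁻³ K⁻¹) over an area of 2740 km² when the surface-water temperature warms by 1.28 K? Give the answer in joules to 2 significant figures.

Areal heat capacity C = ρc_p × D = 4.19×10^6 × 31.2 = 1.31×10^8 J/(m²·K).
Heat per unit area: q = C ΔT = 1.31×10^8 × 1.28 = 1.67×10^8 J/m².
Total heat: Q = q × A = 1.67×10^8 × (2740 × 10⁶ m²) = 4.58×10^17 J.

4.6×10^17 J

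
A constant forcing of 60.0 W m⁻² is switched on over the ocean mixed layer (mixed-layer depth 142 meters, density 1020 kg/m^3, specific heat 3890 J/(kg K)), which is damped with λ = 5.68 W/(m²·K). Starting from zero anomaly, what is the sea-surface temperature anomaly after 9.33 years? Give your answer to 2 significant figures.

10 K

Areal heat capacity C = ρ c_p D = 1020 × 3890 × 142 = 5.63×10^8 J m⁻² K⁻¹.
τ = C / λ = 5.63×10^8 / 5.68 = 9.92×10^7 s.
Equilibrium anomaly ΔT_eq = F / λ = 60.0 / 5.68 = 10.6 K.
t = 9.33 years = 2.94×10^8 s, so t/τ = 2.97.
ΔT(t) = ΔT_eq (1 − e^(−t/τ)) = 10.6 × (1 − e^−2.97) = 10.0 K.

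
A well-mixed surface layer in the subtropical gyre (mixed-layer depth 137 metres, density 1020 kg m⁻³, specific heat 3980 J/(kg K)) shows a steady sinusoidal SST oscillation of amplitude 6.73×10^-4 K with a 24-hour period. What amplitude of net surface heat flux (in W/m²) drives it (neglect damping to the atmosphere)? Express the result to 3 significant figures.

27.2

Areal heat capacity C = ρ c_p D = 1020 × 3980 × 137 = 5.56×10^8 J/(m²·K).
ω = 2π / 86400 s = 7.27×10^-5 s⁻¹.
Cω = 5.56×10^8 × 7.27×10^-5 = 40400 W/(m²·K).
F₀ = A × Cω = 6.73×10^-4 × 40400 = 27.2 W/m².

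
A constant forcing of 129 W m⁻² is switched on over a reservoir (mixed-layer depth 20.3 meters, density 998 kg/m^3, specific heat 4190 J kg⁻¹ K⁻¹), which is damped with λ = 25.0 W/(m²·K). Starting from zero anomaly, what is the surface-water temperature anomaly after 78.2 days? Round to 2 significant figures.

4.5 K

Areal heat capacity C = ρ c_p D = 998 × 4190 × 20.3 = 8.49×10^7 J/(m^2 K).
τ = C / λ = 8.49×10^7 / 25.0 = 3.40×10^6 s.
Equilibrium anomaly ΔT_eq = F / λ = 129 / 25.0 = 5.16 K.
t = 78.2 days = 6.76×10^6 s, so t/τ = 1.99.
ΔT(t) = ΔT_eq (1 − e^(−t/τ)) = 5.16 × (1 − e^−1.99) = 4.45 K.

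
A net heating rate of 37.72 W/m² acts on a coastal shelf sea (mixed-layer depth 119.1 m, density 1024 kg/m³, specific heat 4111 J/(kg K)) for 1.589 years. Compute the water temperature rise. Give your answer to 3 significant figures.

Areal heat capacity C = ρ c_p D = 1024 × 4111 × 119.1 = 5.01×10^8 J/(m^2 K).
Net heat input Q = F Δt = 37.72 × (1.589 years × 3.156×10^7 s/year) = 1.89×10^9 J/m².
ΔT = Q / C = 1.89×10^9 / 5.01×10^8 = 3.77 K.

3.77 K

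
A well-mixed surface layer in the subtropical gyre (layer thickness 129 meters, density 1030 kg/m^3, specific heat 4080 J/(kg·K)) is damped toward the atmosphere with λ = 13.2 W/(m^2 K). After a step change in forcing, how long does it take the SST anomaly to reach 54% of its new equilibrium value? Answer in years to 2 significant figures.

1.0 years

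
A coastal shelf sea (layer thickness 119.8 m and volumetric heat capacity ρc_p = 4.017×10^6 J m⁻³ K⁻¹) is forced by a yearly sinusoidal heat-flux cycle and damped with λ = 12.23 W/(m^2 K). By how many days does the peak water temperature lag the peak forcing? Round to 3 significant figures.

Areal heat capacity C = ρc_p × D = 4.017×10^6 × 119.8 = 4.81×10^8 J/(m^2 K).
ω = 2π / 3.15×10^7 s = 1.99×10^-7 s⁻¹.
Phase lag φ = arctan(Cω/λ) = arctan(95.9/12.23) = 1.44 rad.
Time lag = φ / ω = 1.44 / 1.99×10^-7 = 7.25×10^6 s = 83.9 days.

83.9 days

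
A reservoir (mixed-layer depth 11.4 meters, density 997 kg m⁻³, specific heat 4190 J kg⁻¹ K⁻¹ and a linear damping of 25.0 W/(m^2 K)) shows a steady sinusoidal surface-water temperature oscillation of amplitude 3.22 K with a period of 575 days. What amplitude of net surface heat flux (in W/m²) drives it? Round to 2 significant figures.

83

Areal heat capacity C = ρ c_p D = 997 × 4190 × 11.4 = 4.76×10^7 J/(m²·K).
ω = 2π / 4.97×10^7 s = 1.26×10^-7 s⁻¹.
√((Cω)² + λ²) = √((6.02)² + 25.0²) = 25.7 W/(m²·K).
F₀ = A × √((Cω)²+λ²) = 3.22 × 25.7 = 82.8 W/m².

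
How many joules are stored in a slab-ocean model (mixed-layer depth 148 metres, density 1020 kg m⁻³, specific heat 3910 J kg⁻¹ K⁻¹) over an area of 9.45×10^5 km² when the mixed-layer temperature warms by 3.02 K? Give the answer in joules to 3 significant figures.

Areal heat capacity C = ρ c_p D = 1020 × 3910 × 148 = 5.90×10^8 J/(m^2 K).
Heat per unit area: q = C ΔT = 5.90×10^8 × 3.02 = 1.78×10^9 J/m².
Total heat: Q = q × A = 1.78×10^9 × (9.45×10^5 × 10⁶ m²) = 1.68×10^21 J.

1.68×10^21 J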